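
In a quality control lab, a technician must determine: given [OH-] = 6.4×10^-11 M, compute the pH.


pOH = -log10([OH-]) = -log10(6.4×10^-11)
= 11 - log10(6.4) = 10.19
pH = 14 - pOH = 14 - 10.19 = 3.81

3.81


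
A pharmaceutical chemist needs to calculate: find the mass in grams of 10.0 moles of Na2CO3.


M(Na2CO3) = 105.99 g/mol
mass = n × M = 10.0 × 105.99 = 1059.90 g

1059.90 g


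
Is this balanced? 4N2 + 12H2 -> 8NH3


Equation: 4N2 + 12H2 -> 8NH3
Check atoms: H: 24=24, N: 8=8
Balanced

Yes, balanced


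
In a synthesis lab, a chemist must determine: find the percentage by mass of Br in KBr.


M(KBr) = 1×39.1 + 1×79.9 = 119.00 g/mol
Mass of Br = 1 × 79.9 = 79.90 g/mol
% Br = 79.90/119.00 × 100 = 67.14%

67.14%


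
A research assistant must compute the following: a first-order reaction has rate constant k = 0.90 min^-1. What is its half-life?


t½ = ln2/k = 0.693147/(0.90 min^-1)
= 0.7702 min

0.7702 min


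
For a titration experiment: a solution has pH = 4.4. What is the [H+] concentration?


[H+] = 10^(-pH) = 10^(-4.4)
= 3.98×10^-5 M

3.98×10^-5 M


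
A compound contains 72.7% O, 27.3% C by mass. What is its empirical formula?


Assume 100 g sample. Moles of each element:
  O: 72.7/16.0 = 4.544 mol
  C: 27.3/12.01 = 2.273 mol
Divide by smallest (2.273):
  O: 4.544/2.273 = 2.0
  C: 2.273/2.273 = 1.0
Empirical formula: CO2

CO2


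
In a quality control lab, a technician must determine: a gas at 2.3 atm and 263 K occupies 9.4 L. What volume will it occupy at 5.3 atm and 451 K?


P1V1/T1 = P2V2/T2
V2 = P1V1T2/(T1P2)
= 2.3×9.4×451/(263×5.3)
= 6.995 L

6.995 L


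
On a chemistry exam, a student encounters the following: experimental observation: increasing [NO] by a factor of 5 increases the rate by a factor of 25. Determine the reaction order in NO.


rate ∝ [NO]^n
5^n = 25 → n = 2
Order in NO: 2

2


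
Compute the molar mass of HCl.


M(HCl) = 1×1.008 + 1×35.45
= 1.01 + 35.45
= 36.46 g/mol

36.46 g/mol


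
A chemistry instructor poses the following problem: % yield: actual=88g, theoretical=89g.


% yield = actual/theoretical × 100
= 88/89 × 100
= 98.88%

98.88%


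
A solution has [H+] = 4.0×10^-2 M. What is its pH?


pH = -log10([H+]) = -log10(4.0×10^-2)
= 2 - log10(4.0)
= 2 - 0.6
= 1.4

1.4


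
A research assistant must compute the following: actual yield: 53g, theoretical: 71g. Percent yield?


% yield = actual/theoretical × 100
= 53/71 × 100
= 74.65%

74.65%


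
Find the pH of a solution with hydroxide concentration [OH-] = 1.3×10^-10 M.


pOH = -log10([OH-]) = -log10(1.3×10^-10)
= 10 - log10(1.3) = 9.89
pH = 14 - pOH = 14 - 9.89 = 4.11

4.11


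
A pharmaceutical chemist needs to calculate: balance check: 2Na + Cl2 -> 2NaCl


Equation: 2Na + Cl2 -> 2NaCl
Check atoms: Cl: 2=2, Na: 2=2
Balanced

Yes, balanced


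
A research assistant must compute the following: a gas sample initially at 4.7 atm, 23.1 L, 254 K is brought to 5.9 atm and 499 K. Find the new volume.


P1V1/T1 = P2V2/T2
V2 = P1V1T2/(T1P2)
= 4.7×23.1×499/(254×5.9)
= 36.151 L

36.151 L


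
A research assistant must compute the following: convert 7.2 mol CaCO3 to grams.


M(CaCO3) = 100.09 g/mol
mass = n × M = 7.2 × 100.09 = 720.65 g

720.65 g


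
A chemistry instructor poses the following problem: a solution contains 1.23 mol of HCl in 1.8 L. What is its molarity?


M = n/V = 1.23/1.8 = 0.683 mol/L

0.683 M


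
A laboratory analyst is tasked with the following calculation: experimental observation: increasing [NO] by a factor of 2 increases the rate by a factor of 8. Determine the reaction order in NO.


rate ∝ [NO]^n
2^n = 8 → n = 3
Order in NO: 3

3


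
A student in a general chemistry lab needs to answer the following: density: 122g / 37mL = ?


ρ = mass/volume
= 122/37
= 3.297 g/mL

3.297 g/mL


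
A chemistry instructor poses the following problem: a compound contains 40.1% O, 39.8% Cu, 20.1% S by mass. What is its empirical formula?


Assume 100 g sample. Moles of each element:
  O: 40.1/16.0 = 2.506 mol
  Cu: 39.8/63.55 = 0.626 mol
  S: 20.1/32.07 = 0.627 mol
Divide by smallest (0.626):
  O: 2.506/0.626 = 4.0
  Cu: 0.626/0.626 = 1.0
  S: 0.627/0.626 = 1.0
Empirical formula: CuSO4

CuSO4


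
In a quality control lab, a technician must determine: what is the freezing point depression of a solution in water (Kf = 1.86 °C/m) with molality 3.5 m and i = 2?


ΔTf = Kf × m × i
= 1.86 × 3.5 × 2
= 13.02 °C

13.02 °C


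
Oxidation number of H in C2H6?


H is +1 with nonmetals
Oxidation number: +1

+1


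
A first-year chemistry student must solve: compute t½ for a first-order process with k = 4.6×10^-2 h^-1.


t½ = ln2/k = 0.693147/(4.6×10^-2 h^-1)
= 15.07 h

15.07 h


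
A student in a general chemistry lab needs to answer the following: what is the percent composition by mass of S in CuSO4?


M(CuSO4) = 1×63.55 + 1×32.07 + 4×16.0 = 159.62 g/mol
Mass of S = 1 × 32.07 = 32.07 g/mol
% S = 32.07/159.62 × 100 = 20.09%

20.09%


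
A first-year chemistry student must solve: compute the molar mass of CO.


M(CO) = 1×12.01 + 1×16.0
= 12.01 + 16.0
= 28.01 g/mol

28.01 g/mol


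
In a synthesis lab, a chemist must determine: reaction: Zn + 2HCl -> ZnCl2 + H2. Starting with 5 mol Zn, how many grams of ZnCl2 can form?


Mole ratio ZnCl2:Zn = 1:1
n(ZnCl2) = 5 × 1/1 = 5.000 mol
mass = 5.000 × 136.28 = 681.4 g

681.4 g


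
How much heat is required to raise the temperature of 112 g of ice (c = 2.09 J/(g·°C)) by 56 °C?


q = mcΔT = 112 × 2.09 × 56
= 13108.48 J

13108.48 J


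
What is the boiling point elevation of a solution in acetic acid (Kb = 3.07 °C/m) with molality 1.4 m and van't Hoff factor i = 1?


ΔTb = Kb × m × i
= 3.07 × 1.4 × 1
= 4.298 °C

4.298 °C


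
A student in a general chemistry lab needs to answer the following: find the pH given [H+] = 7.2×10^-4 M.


pH = -log10([H+]) = -log10(7.2×10^-4)
= 4 - log10(7.2)
= 4 - 0.86
= 3.14

3.14


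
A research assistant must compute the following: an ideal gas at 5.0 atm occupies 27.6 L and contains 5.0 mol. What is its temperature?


PV = nRT  (R = 0.08206 L·atm/(mol·K))
T = PV/(nR) = 5.0×27.6/(5.0×0.08206)
= 138.00/0.410300
= 336.34 K

336.34 K


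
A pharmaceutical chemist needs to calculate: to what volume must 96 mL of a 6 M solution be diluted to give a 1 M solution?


C1V1 = C2V2
6 × 96 = 1 × V2
V2 = 576/1 = 576.0 mL

576.0 mL


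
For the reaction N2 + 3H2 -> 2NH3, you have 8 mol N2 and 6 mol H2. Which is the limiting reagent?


Mole ratio available / coefficient:
  N2: 8/1 = 8.000
  H2: 6/3 = 2.000
Smaller ratio is limiting.

H2


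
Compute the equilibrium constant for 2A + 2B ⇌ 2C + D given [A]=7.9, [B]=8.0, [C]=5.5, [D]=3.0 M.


Kc = [C]^2[D]/([A]^2[B]^2)
= (5.5^2 × 3.0^1)/(7.9^2 × 8.0^2)
= 90.75/3994.24
= 0.02272

0.02272


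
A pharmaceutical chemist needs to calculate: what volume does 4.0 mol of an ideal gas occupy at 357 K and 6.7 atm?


PV = nRT  (R = 0.08206 L·atm/(mol·K))
V = nRT/P = 4.0×0.08206×357/6.7
= 17.49 L

17.49 L


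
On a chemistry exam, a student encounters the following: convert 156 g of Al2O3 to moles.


M(Al2O3) = 101.96 g/mol
n = mass/M = 156/101.96 = 1.53 mol

1.53 mol


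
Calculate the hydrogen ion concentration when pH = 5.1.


[H+] = 10^(-pH) = 10^(-5.1)
= 7.94×10^-6 M

7.94×10^-6 M


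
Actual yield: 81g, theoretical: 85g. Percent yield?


% yield = actual/theoretical × 100
= 81/85 × 100
= 95.29%

95.29%


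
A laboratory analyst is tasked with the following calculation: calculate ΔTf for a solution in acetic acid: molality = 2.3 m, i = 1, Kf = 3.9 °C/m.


ΔTf = Kf × m × i
= 3.9 × 2.3 × 1
= 8.97 °C

8.97 °C


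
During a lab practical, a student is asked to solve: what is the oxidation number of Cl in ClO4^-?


x + 4(-2) = -1, so x = +7
Oxidation number: +7

+7


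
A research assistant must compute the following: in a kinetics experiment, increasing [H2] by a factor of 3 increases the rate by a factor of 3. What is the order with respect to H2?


rate ∝ [H2]^n
3^n = 3 → n = 1
Order in H2: 1

1


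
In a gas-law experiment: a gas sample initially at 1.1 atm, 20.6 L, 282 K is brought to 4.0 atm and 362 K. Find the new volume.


P1V1/T1 = P2V2/T2
V2 = P1V1T2/(T1P2)
= 1.1×20.6×362/(282×4.0)
= 7.272 L

7.272 L


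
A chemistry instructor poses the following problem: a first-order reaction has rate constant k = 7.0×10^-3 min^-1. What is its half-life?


t½ = ln2/k = 0.693147/(7.0×10^-3 min^-1)
= 99.02 min

99.02 min


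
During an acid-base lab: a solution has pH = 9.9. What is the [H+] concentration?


[H+] = 10^(-pH) = 10^(-9.9)
= 1.26×10^-10 M

1.26×10^-10 M


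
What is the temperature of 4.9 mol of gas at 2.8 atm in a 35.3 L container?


PV = nRT  (R = 0.08206 L·atm/(mol·K))
T = PV/(nR) = 2.8×35.3/(4.9×0.08206)
= 98.84/0.402094
= 245.81 K

245.81 K


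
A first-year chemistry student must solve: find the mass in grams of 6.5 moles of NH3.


M(NH3) = 17.03 g/mol
mass = n × M = 6.5 × 17.03 = 110.70 g

110.70 g


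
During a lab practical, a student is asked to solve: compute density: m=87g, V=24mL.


ρ = mass/volume
= 87/24
= 3.625 g/mL

3.625 g/mL


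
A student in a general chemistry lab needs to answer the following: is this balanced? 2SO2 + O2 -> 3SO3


Equation: 2SO2 + O2 -> 3SO3
Check atoms: O: 6≠9, S: 2≠3
Not balanced

No, not balanced


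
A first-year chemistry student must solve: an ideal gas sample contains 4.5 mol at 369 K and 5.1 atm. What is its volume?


PV = nRT  (R = 0.08206 L·atm/(mol·K))
V = nRT/P = 4.5×0.08206×369/5.1
= 26.718 L

26.718 L


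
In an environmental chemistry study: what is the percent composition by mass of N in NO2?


M(NO2) = 1×14.01 + 2×16.0 = 46.01 g/mol
Mass of N = 1 × 14.01 = 14.01 g/mol
% N = 14.01/46.01 × 100 = 30.45%

30.45%


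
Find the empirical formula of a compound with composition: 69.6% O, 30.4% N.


Assume 100 g sample. Moles of each element:
  O: 69.6/16.0 = 4.35 mol
  N: 30.4/14.01 = 2.17 mol
Divide by smallest (2.17):
  O: 4.35/2.17 = 2.0
  N: 2.17/2.17 = 1.0
Empirical formula: NO2

NO2


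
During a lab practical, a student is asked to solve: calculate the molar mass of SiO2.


M(SiO2) = 1×28.09 + 2×16.0
= 28.09 + 32.0
= 60.09 g/mol

60.09 g/mol


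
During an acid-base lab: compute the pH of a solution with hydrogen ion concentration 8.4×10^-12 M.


pH = -log10([H+]) = -log10(8.4×10^-12)
= 12 - log10(8.4)
= 12 - 0.92
= 11.08

11.08


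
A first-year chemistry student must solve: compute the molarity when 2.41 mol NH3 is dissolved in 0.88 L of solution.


M = n/V = 2.41/0.88 = 2.739 mol/L

2.739 M


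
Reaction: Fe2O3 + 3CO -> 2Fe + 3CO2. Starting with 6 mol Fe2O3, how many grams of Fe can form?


Mole ratio Fe:Fe2O3 = 2:1
n(Fe) = 6 × 2/1 = 12.000 mol
mass = 12.000 × 55.85 = 670.2 g

670.2 g


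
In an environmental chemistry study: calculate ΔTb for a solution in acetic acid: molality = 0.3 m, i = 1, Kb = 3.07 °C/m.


ΔTb = Kb × m × i
= 3.07 × 0.3 × 1
= 0.921 °C

0.921 °C


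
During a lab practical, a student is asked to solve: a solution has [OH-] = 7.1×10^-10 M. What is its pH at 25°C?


pOH = -log10([OH-]) = -log10(7.1×10^-10)
= 10 - log10(7.1) = 9.15
pH = 14 - pOH = 14 - 9.15 = 4.85

4.85


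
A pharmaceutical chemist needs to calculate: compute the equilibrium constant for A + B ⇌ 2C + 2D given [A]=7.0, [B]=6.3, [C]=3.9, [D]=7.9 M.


Kc = [C]^2[D]^2/([A][B])
= (3.9^2 × 7.9^2)/(7.0^1 × 6.3^1)
= 949.2561/44.1
= 21.53

21.53


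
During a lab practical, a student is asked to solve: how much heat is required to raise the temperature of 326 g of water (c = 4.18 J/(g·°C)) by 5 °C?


q = mcΔT = 326 × 4.18 × 5
= 6813.40 J

6813.40 J


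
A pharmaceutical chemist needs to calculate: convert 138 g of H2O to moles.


M(H2O) = 18.02 g/mol
n = mass/M = 138/18.02 = 7.6582 mol

7.6582 mol


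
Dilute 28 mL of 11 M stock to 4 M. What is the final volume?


C1V1 = C2V2
11 × 28 = 4 × V2
V2 = 308/4 = 77.0 mL

77.0 mL


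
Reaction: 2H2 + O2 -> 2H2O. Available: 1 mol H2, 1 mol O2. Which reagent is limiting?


Mole ratio available / coefficient:
  H2: 1/2 = 0.500
  O2: 1/1 = 1.000
Smaller ratio is limiting.

H2


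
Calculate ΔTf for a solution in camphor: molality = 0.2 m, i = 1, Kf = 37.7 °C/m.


ΔTf = Kf × m × i
= 37.7 × 0.2 × 1
= 7.54 °C

7.54 °C


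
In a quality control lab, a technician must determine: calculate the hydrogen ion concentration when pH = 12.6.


[H+] = 10^(-pH) = 10^(-12.6)
= 2.51×10^-13 M

2.51×10^-13 M


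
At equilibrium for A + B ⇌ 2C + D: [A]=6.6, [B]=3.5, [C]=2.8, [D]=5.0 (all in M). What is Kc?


Kc = [C]^2[D]/([A][B])
= (2.8^2 × 5.0^1)/(6.6^1 × 3.5^1)
= 39.2/23.1
= 1.697

1.697


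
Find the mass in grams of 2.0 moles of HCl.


M(HCl) = 36.46 g/mol
mass = n × M = 2.0 × 36.46 = 72.92 g

72.92 g


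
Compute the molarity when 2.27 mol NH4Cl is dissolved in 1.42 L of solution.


M = n/V = 2.27/1.42 = 1.599 mol/L

1.599 M


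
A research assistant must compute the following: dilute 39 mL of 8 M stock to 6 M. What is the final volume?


C1V1 = C2V2
8 × 39 = 6 × V2
V2 = 312/6 = 52.0 mL

52.0 mL


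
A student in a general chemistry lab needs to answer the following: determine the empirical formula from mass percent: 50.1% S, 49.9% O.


Assume 100 g sample. Moles of each element:
  S: 50.1/32.07 = 1.562 mol
  O: 49.9/16.0 = 3.119 mol
Divide by smallest (1.562):
  S: 1.562/1.562 = 1.0
  O: 3.119/1.562 = 2.0
Empirical formula: SO2

SO2


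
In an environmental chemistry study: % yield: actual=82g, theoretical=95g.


% yield = actual/theoretical × 100
= 82/95 × 100
= 86.32%

86.32%


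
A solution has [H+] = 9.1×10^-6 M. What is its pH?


pH = -log10([H+]) = -log10(9.1×10^-6)
= 6 - log10(9.1)
= 6 - 0.96
= 5.04

5.04


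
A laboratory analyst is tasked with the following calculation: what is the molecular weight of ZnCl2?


M(ZnCl2) = 1×65.38 + 2×35.45
= 65.38 + 70.9
= 136.28 g/mol

136.28 g/mol


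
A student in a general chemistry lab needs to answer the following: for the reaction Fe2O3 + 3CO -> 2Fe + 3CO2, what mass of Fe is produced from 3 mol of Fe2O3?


Mole ratio Fe:Fe2O3 = 2:1
n(Fe) = 3 × 2/1 = 6.000 mol
mass = 6.000 × 55.85 = 335.1 g

335.1 g


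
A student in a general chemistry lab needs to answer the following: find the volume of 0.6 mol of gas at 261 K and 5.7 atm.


PV = nRT  (R = 0.08206 L·atm/(mol·K))
V = nRT/P = 0.6×0.08206×261/5.7
= 2.254 L

2.254 L


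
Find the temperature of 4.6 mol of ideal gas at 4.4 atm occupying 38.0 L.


PV = nRT  (R = 0.08206 L·atm/(mol·K))
T = PV/(nR) = 4.4×38.0/(4.6×0.08206)
= 167.20/0.377476
= 442.94 K

442.94 K


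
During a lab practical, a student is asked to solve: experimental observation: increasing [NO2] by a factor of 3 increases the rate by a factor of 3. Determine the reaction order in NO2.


rate ∝ [NO2]^n
3^n = 3 → n = 1
Order in NO2: 1

1


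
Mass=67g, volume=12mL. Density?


ρ = mass/volume
= 67/12
= 5.583 g/mL

5.583 g/mL


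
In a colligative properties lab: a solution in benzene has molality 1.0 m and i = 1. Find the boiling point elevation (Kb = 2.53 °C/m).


ΔTb = Kb × m × i
= 2.53 × 1.0 × 1
= 2.53 °C

2.53 °C


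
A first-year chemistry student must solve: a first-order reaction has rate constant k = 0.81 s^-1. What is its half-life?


t½ = ln2/k = 0.693147/(0.81 s^-1)
= 0.8557 s

0.8557 s


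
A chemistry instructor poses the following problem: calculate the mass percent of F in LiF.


M(LiF) = 1×6.94 + 1×19.0 = 25.94 g/mol
Mass of F = 1 × 19.0 = 19.00 g/mol
% F = 19.00/25.94 × 100 = 73.25%

73.25%


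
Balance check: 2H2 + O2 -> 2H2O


Equation: 2H2 + O2 -> 2H2O
Check atoms: H: 4=4, O: 2=2
Balanced

Yes, balanced


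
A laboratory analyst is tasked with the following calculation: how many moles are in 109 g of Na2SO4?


M(Na2SO4) = 142.05 g/mol
n = mass/M = 109/142.05 = 0.7673 mol

0.7673 mol


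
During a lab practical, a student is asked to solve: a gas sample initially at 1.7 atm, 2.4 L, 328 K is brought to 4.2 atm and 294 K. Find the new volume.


P1V1/T1 = P2V2/T2
V2 = P1V1T2/(T1P2)
= 1.7×2.4×294/(328×4.2)
= 0.871 L

0.871 L


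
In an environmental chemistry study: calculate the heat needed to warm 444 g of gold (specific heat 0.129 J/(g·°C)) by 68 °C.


q = mcΔT = 444 × 0.129 × 68
= 3894.77 J

3894.77 J


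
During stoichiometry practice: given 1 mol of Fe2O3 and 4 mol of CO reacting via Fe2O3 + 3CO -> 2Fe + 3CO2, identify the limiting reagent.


Mole ratio available / coefficient:
  Fe2O3: 1/1 = 1.000
  CO: 4/3 = 1.333
Smaller ratio is limiting.

Fe2O3


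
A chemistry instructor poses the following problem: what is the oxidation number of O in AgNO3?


O is usually -2
Oxidation number: -2

-2


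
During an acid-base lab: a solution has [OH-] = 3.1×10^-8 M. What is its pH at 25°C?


pOH = -log10([OH-]) = -log10(3.1×10^-8)
= 8 - log10(3.1) = 7.51
pH = 14 - pOH = 14 - 7.51 = 6.49

6.49


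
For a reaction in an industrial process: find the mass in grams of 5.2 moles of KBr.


M(KBr) = 119.0 g/mol
mass = n × M = 5.2 × 119.0 = 618.80 g

618.80 g


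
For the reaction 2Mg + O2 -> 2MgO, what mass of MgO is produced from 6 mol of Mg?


Mole ratio MgO:Mg = 2:2
n(MgO) = 6 × 2/2 = 6.000 mol
mass = 6.000 × 40.31 = 241.86 g

241.86 g


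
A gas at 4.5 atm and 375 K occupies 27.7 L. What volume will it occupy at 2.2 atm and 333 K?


P1V1/T1 = P2V2/T2
V2 = P1V1T2/(T1P2)
= 4.5×27.7×333/(375×2.2)
= 50.313 L

50.313 L


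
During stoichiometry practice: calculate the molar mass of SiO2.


M(SiO2) = 1×28.09 + 2×16.0
= 28.09 + 32.0
= 60.09 g/mol

60.09 g/mol


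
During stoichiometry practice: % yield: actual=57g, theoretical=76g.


% yield = actual/theoretical × 100
= 57/76 × 100
= 75.0%

75.0%


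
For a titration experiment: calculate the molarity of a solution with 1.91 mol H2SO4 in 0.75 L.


M = n/V = 1.91/0.75 = 2.547 mol/L

2.547 M


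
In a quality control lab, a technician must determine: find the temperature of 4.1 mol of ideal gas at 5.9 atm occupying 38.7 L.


PV = nRT  (R = 0.08206 L·atm/(mol·K))
T = PV/(nR) = 5.9×38.7/(4.1×0.08206)
= 228.33/0.336446
= 678.65 K

678.65 K


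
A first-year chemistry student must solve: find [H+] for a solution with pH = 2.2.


[H+] = 10^(-pH) = 10^(-2.2)
= 6.31×10^-3 M

6.31×10^-3 M


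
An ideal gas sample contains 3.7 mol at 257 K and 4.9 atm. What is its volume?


PV = nRT  (R = 0.08206 L·atm/(mol·K))
V = nRT/P = 3.7×0.08206×257/4.9
= 15.925 L

15.925 L


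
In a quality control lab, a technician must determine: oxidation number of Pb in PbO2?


x + 2(-2) = 0, so x = +4
Oxidation number: +4

+4


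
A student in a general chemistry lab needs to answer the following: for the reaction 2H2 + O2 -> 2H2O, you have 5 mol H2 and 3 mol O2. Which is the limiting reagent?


Mole ratio available / coefficient:
  H2: 5/2 = 2.500
  O2: 3/1 = 3.000
Smaller ratio is limiting.

H2


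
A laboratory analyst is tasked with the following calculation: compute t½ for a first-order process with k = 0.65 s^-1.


t½ = ln2/k = 0.693147/(0.65 s^-1)
= 1.066 s

1.066 s


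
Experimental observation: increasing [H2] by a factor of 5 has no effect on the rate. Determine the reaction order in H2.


rate ∝ [H2]^n
rate ∝ [H2]^0
Order in H2: 0

0


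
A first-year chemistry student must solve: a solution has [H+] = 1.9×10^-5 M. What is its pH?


pH = -log10([H+]) = -log10(1.9×10^-5)
= 5 - log10(1.9)
= 5 - 0.28
= 4.72

4.72


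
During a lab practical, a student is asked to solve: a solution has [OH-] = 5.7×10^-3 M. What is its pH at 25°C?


pOH = -log10([OH-]) = -log10(5.7×10^-3)
= 3 - log10(5.7) = 2.24
pH = 14 - pOH = 14 - 2.24 = 11.76

11.76


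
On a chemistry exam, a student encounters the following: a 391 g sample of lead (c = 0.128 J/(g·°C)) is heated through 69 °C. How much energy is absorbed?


q = mcΔT = 391 × 0.128 × 69
= 3453.31 J

3453.31 J


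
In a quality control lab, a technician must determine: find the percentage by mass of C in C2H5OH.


M(C2H5OH) = 2×12.01 + 6×1.008 + 1×16.0 = 46.068 g/mol
Mass of C = 2 × 12.01 = 24.02 g/mol
% C = 24.02/46.068 × 100 = 52.14%

52.14%


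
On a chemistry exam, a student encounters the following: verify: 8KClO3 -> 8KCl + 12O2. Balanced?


Equation: 8KClO3 -> 8KCl + 12O2
Check atoms: Cl: 8=8, K: 8=8, O: 24=24
Balanced

Yes, balanced


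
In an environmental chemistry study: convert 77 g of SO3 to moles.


M(SO3) = 80.07 g/mol
n = mass/M = 77/80.07 = 0.9617 mol

0.9617 mol


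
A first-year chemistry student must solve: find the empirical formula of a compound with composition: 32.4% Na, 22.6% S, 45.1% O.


Assume 100 g sample. Moles of each element:
  Na: 32.4/22.99 = 1.409 mol
  S: 22.6/32.07 = 0.705 mol
  O: 45.1/16.0 = 2.819 mol
Divide by smallest (0.705):
  Na: 1.409/0.705 = 2.0
  S: 0.705/0.705 = 1.0
  O: 2.819/0.705 = 4.0
Empirical formula: Na2SO4

Na2SO4


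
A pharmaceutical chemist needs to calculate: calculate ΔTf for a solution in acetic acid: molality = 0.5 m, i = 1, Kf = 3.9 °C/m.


ΔTf = Kf × m × i
= 3.9 × 0.5 × 1
= 1.95 °C

1.95 °C


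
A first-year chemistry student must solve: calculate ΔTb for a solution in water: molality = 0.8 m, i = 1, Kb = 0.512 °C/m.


ΔTb = Kb × m × i
= 0.512 × 0.8 × 1
= 0.4096 °C

0.4096 °C


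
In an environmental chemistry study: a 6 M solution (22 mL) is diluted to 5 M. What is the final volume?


C1V1 = C2V2
6 × 22 = 5 × V2
V2 = 132/5 = 26.4 mL

26.4 mL


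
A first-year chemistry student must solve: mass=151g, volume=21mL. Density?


ρ = mass/volume
= 151/21
= 7.19 g/mL

7.19 g/mL


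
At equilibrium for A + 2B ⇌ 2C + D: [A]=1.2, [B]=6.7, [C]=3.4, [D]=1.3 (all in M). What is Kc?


Kc = [C]^2[D]/([A][B]^2)
= (3.4^2 × 1.3^1)/(1.2^1 × 6.7^2)
= 15.028/53.868
= 0.2790

0.2790


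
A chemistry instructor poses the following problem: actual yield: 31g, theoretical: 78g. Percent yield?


% yield = actual/theoretical × 100
= 31/78 × 100
= 39.74%

39.74%


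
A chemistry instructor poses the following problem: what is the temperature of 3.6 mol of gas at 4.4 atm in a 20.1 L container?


PV = nRT  (R = 0.08206 L·atm/(mol·K))
T = PV/(nR) = 4.4×20.1/(3.6×0.08206)
= 88.44/0.295416
= 299.37 K

299.37 K


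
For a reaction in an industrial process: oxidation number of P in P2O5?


2x + 5(-2) = 0, so x = +5
Oxidation number: +5

+5


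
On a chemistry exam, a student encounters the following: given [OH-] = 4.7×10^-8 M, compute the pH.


pOH = -log10([OH-]) = -log10(4.7×10^-8)
= 8 - log10(4.7) = 7.33
pH = 14 - pOH = 14 - 7.33 = 6.67

6.67


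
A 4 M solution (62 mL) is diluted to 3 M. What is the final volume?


C1V1 = C2V2
4 × 62 = 3 × V2
V2 = 248/3 = 82.67 mL

82.67 mL


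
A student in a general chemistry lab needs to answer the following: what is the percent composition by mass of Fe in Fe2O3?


M(Fe2O3) = 2×55.85 + 3×16.0 = 159.70 g/mol
Mass of Fe = 2 × 55.85 = 111.70 g/mol
% Fe = 111.70/159.70 × 100 = 69.94%

69.94%


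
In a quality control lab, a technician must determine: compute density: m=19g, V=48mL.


ρ = mass/volume
= 19/48
= 0.396 g/mL

0.396 g/mL


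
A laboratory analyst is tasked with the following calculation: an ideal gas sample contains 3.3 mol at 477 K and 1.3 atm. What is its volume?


PV = nRT  (R = 0.08206 L·atm/(mol·K))
V = nRT/P = 3.3×0.08206×477/1.3
= 99.362 L

99.362 L


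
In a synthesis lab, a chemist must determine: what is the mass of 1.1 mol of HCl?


M(HCl) = 36.46 g/mol
mass = n × M = 1.1 × 36.46 = 40.11 g

40.11 g


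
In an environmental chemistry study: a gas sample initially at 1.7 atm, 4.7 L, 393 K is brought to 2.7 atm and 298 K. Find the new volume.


P1V1/T1 = P2V2/T2
V2 = P1V1T2/(T1P2)
= 1.7×4.7×298/(393×2.7)
= 2.244 L

2.244 L


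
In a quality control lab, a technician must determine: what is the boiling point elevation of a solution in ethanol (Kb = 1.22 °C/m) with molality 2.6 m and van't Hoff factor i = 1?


ΔTb = Kb × m × i
= 1.22 × 2.6 × 1
= 3.172 °C

3.172 °C


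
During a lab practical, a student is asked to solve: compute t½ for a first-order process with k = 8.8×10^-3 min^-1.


t½ = ln2/k = 0.693147/(8.8×10^-3 min^-1)
= 78.77 min

78.77 min


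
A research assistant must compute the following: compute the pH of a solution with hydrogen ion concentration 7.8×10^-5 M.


pH = -log10([H+]) = -log10(7.8×10^-5)
= 5 - log10(7.8)
= 5 - 0.89
= 4.11

4.11


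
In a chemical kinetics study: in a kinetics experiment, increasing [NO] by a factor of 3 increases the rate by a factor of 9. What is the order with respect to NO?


rate ∝ [NO]^n
3^n = 9 → n = 2
Order in NO: 2

2


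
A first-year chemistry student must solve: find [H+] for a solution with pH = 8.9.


[H+] = 10^(-pH) = 10^(-8.9)
= 1.26×10^-9 M

1.26×10^-9 M


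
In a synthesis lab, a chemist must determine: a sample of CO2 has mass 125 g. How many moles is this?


M(CO2) = 44.01 g/mol
n = mass/M = 125/44.01 = 2.8403 mol

2.8403 mol


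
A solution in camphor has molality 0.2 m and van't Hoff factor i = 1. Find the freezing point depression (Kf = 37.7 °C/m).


ΔTf = Kf × m × i
= 37.7 × 0.2 × 1
= 7.54 °C

7.54 °C


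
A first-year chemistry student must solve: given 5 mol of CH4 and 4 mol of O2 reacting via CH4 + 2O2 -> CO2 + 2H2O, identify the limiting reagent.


Mole ratio available / coefficient:
  CH4: 5/1 = 5.000
  O2: 4/2 = 2.000
Smaller ratio is limiting.

O2


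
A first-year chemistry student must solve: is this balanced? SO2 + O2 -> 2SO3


Equation: SO2 + O2 -> 2SO3
Check atoms: O: 4≠6, S: 1≠2
Not balanced

No, not balanced


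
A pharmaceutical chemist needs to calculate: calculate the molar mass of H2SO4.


M(H2SO4) = 2×1.008 + 1×32.07 + 4×16.0
= 2.02 + 32.07 + 64.0
= 98.09 g/mol

98.09 g/mol


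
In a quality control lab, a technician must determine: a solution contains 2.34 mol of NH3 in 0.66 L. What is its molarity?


M = n/V = 2.34/0.66 = 3.545 mol/L

3.545 M


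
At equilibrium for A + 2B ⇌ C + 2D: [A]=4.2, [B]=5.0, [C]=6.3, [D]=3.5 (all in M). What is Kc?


Kc = [C][D]^2/([A][B]^2)
= (6.3^1 × 3.5^2)/(4.2^1 × 5.0^2)
= 77.175/105
= 0.7350

0.7350


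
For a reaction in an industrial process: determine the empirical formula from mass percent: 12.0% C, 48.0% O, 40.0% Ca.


Assume 100 g sample. Moles of each element:
  C: 12.0/12.01 = 0.999 mol
  O: 48.0/16.0 = 3.0 mol
  Ca: 40.0/40.08 = 0.998 mol
Divide by smallest (0.998):
  C: 0.999/0.998 = 1.0
  O: 3.0/0.998 = 3.01
  Ca: 0.998/0.998 = 1.0
Empirical formula: CaCO3

CaCO3


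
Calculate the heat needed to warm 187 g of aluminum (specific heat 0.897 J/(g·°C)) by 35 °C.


q = mcΔT = 187 × 0.897 × 35
= 5870.87 J

5870.87 J


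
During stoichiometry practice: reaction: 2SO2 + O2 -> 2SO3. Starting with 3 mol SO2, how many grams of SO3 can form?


Mole ratio SO3:SO2 = 2:2
n(SO3) = 3 × 2/2 = 3.000 mol
mass = 3.000 × 80.07 = 240.21 g

240.21 g


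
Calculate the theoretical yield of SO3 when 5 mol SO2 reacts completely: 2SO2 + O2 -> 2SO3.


Mole ratio SO3:SO2 = 2:2
n(SO3) = 5 × 2/2 = 5.000 mol
mass = 5.000 × 80.07 = 400.35 g

400.35 g


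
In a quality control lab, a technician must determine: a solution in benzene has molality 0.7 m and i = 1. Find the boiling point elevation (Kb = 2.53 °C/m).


ΔTb = Kb × m × i
= 2.53 × 0.7 × 1
= 1.771 °C

1.771 °C


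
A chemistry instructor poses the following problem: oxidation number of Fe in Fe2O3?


2x + 3(-2) = 0, so x = +3
Oxidation number: +3

+3


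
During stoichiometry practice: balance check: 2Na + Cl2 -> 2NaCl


Equation: 2Na + Cl2 -> 2NaCl
Check atoms: Cl: 2=2, Na: 2=2
Balanced

Yes, balanced


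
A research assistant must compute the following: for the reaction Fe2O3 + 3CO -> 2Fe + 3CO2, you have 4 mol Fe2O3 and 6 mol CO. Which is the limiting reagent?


Mole ratio available / coefficient:
  Fe2O3: 4/1 = 4.000
  CO: 6/3 = 2.000
Smaller ratio is limiting.

CO


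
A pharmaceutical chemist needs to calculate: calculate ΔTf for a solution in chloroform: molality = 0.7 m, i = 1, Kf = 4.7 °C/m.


ΔTf = Kf × m × i
= 4.7 × 0.7 × 1
= 3.29 °C

3.29 °C


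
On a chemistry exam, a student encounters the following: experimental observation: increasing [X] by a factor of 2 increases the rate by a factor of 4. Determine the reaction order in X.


rate ∝ [X]^n
2^n = 4 → n = 2
Order in X: 2

2


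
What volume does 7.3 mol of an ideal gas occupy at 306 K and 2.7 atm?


PV = nRT  (R = 0.08206 L·atm/(mol·K))
V = nRT/P = 7.3×0.08206×306/2.7
= 67.891 L

67.891 L


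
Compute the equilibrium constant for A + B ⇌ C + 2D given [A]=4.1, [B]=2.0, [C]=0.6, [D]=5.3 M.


Kc = [C][D]^2/([A][B])
= (0.6^1 × 5.3^2)/(4.1^1 × 2.0^1)
= 16.854/8.2
= 2.055

2.055


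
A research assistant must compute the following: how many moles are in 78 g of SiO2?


M(SiO2) = 60.09 g/mol
n = mass/M = 78/60.09 = 1.2981 mol

1.2981 mol


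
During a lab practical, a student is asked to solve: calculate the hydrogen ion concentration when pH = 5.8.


[H+] = 10^(-pH) = 10^(-5.8)
= 1.58×10^-6 M

1.58×10^-6 M


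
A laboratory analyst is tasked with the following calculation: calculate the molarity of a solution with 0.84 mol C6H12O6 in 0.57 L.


M = n/V = 0.84/0.57 = 1.474 mol/L

1.474 M


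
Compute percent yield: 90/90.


% yield = actual/theoretical × 100
= 90/90 × 100
= 100.0%

100.0%


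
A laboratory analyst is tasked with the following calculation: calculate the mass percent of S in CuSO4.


M(CuSO4) = 1×63.55 + 1×32.07 + 4×16.0 = 159.62 g/mol
Mass of S = 1 × 32.07 = 32.07 g/mol
% S = 32.07/159.62 × 100 = 20.09%

20.09%


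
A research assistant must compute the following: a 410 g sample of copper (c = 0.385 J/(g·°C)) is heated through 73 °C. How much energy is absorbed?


q = mcΔT = 410 × 0.385 × 73
= 11523.05 J

11523.05 J


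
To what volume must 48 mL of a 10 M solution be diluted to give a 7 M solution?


C1V1 = C2V2
10 × 48 = 7 × V2
V2 = 480/7 = 68.57 mL

68.57 mL


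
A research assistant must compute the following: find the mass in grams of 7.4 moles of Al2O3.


M(Al2O3) = 101.96 g/mol
mass = n × M = 7.4 × 101.96 = 754.50 g

754.50 g


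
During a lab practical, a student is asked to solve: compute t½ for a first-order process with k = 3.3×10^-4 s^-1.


t½ = ln2/k = 0.693147/(3.3×10^-4 s^-1)
= 2100 s

2100 s


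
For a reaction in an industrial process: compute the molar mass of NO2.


M(NO2) = 1×14.01 + 2×16.0
= 14.01 + 32.0
= 46.01 g/mol

46.01 g/mol


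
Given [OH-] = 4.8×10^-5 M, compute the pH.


pOH = -log10([OH-]) = -log10(4.8×10^-5)
= 5 - log10(4.8) = 4.32
pH = 14 - pOH = 14 - 4.32 = 9.68

9.68


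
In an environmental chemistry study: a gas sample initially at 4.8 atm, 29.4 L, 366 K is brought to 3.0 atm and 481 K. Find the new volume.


P1V1/T1 = P2V2/T2
V2 = P1V1T2/(T1P2)
= 4.8×29.4×481/(366×3.0)
= 61.82 L

61.82 L


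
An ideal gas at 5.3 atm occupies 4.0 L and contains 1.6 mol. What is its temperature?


PV = nRT  (R = 0.08206 L·atm/(mol·K))
T = PV/(nR) = 5.3×4.0/(1.6×0.08206)
= 21.20/0.131296
= 161.47 K

161.47 K


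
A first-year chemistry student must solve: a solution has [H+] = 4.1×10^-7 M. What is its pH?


pH = -log10([H+]) = -log10(4.1×10^-7)
= 7 - log10(4.1)
= 7 - 0.61
= 6.39

6.39


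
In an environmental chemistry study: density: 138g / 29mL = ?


ρ = mass/volume
= 138/29
= 4.759 g/mL

4.759 g/mL


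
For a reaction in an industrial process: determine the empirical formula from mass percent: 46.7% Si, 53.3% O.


Assume 100 g sample. Moles of each element:
  Si: 46.7/28.09 = 1.663 mol
  O: 53.3/16.0 = 3.331 mol
Divide by smallest (1.663):
  Si: 1.663/1.663 = 1.0
  O: 3.331/1.663 = 2.0
Empirical formula: SiO2

SiO2


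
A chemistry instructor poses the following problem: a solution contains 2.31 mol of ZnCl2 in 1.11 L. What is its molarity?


M = n/V = 2.31/1.11 = 2.081 mol/L

2.081 M


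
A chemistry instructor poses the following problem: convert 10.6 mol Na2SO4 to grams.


M(Na2SO4) = 142.05 g/mol
mass = n × M = 10.6 × 142.05 = 1505.73 g

1505.73 g


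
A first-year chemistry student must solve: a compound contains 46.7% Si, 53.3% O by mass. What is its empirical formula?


Assume 100 g sample. Moles of each element:
  Si: 46.7/28.09 = 1.663 mol
  O: 53.3/16.0 = 3.331 mol
Divide by smallest (1.663):
  Si: 1.663/1.663 = 1.0
  O: 3.331/1.663 = 2.0
Empirical formula: SiO2

SiO2


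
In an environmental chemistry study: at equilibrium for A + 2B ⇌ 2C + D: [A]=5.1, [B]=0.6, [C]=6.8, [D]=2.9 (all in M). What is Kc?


Kc = [C]^2[D]/([A][B]^2)
= (6.8^2 × 2.9^1)/(5.1^1 × 0.6^2)
= 134.096/1.836
= 73.04

73.04


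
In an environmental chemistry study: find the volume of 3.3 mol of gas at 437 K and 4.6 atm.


PV = nRT  (R = 0.08206 L·atm/(mol·K))
V = nRT/P = 3.3×0.08206×437/4.6
= 25.726 L

25.726 L


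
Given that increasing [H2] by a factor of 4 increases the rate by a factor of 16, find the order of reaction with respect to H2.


rate ∝ [H2]^n
4^n = 16 → n = 2
Order in H2: 2

2


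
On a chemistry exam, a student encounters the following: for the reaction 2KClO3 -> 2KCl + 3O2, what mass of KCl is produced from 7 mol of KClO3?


Mole ratio KCl:KClO3 = 2:2
n(KCl) = 7 × 2/2 = 7.000 mol
mass = 7.000 × 74.55 = 521.85 g

521.85 g


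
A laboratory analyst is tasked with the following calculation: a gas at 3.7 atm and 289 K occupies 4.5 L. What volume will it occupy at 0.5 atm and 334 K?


P1V1/T1 = P2V2/T2
V2 = P1V1T2/(T1P2)
= 3.7×4.5×334/(289×0.5)
= 38.485 L

38.485 L


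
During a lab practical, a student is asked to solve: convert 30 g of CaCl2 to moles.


M(CaCl2) = 110.98 g/mol
n = mass/M = 30/110.98 = 0.2703 mol

0.2703 mol


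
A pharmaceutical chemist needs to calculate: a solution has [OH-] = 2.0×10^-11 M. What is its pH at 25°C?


pOH = -log10([OH-]) = -log10(2.0×10^-11)
= 11 - log10(2.0) = 10.7
pH = 14 - pOH = 14 - 10.7 = 3.3

3.3


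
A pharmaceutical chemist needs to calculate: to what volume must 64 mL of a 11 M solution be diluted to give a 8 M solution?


C1V1 = C2V2
11 × 64 = 8 × V2
V2 = 704/8 = 88.0 mL

88.0 mL


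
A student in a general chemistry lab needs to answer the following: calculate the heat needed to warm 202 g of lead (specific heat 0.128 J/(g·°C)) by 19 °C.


q = mcΔT = 202 × 0.128 × 19
= 491.26 J

491.26 J


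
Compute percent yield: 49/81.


% yield = actual/theoretical × 100
= 49/81 × 100
= 60.49%

60.49%


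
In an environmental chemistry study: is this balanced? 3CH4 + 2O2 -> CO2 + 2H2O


Equation: 3CH4 + 2O2 -> CO2 + 2H2O
Check atoms: C: 3≠1, H: 12≠4, O: 4=4
Not balanced

No, not balanced


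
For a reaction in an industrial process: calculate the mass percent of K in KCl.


M(KCl) = 1×39.1 + 1×35.45 = 74.55 g/mol
Mass of K = 1 × 39.1 = 39.10 g/mol
% K = 39.10/74.55 × 100 = 52.45%

52.45%


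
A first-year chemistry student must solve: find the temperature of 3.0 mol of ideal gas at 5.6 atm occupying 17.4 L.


PV = nRT  (R = 0.08206 L·atm/(mol·K))
T = PV/(nR) = 5.6×17.4/(3.0×0.08206)
= 97.44/0.246180
= 395.81 K

395.81 K


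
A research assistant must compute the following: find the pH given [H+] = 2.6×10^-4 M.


pH = -log10([H+]) = -log10(2.6×10^-4)
= 4 - log10(2.6)
= 4 - 0.41
= 3.59

3.59


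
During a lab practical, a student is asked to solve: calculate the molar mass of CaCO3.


M(CaCO3) = 1×40.08 + 1×12.01 + 3×16.0
= 40.08 + 12.01 + 48.0
= 100.09 g/mol

100.09 g/mol


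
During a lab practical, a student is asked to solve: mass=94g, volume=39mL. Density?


ρ = mass/volume
= 94/39
= 2.41 g/mL

2.41 g/mL


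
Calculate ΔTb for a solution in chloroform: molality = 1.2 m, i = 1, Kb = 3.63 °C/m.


ΔTb = Kb × m × i
= 3.63 × 1.2 × 1
= 4.356 °C

4.356 °C


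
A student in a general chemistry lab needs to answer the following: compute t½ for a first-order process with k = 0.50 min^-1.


t½ = ln2/k = 0.693147/(0.50 min^-1)
= 1.386 min

1.386 min


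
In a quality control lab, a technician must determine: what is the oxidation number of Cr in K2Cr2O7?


2(+1) + 2x + 7(-2) = 0, so x = +6
Oxidation number: +6

+6


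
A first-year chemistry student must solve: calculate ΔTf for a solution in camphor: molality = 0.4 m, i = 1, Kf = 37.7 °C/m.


ΔTf = Kf × m × i
= 37.7 × 0.4 × 1
= 15.08 °C

15.08 °C


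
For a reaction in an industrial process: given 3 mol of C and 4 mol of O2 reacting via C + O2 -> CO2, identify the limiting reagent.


Mole ratio available / coefficient:
  C: 3/1 = 3.000
  O2: 4/1 = 4.000
Smaller ratio is limiting.

C


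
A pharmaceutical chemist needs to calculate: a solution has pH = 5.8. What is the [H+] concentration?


[H+] = 10^(-pH) = 10^(-5.8)
= 1.58×10^-6 M

1.58×10^-6 M


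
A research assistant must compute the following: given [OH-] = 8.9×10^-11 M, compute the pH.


pOH = -log10([OH-]) = -log10(8.9×10^-11)
= 11 - log10(8.9) = 10.05
pH = 14 - pOH = 14 - 10.05 = 3.95

3.95


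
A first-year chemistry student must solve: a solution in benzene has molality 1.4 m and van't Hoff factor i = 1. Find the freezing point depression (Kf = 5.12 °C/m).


ΔTf = Kf × m × i
= 5.12 × 1.4 × 1
= 7.168 °C

7.168 °C


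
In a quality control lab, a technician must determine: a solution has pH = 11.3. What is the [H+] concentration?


[H+] = 10^(-pH) = 10^(-11.3)
= 5.01×10^-12 M

5.01×10^-12 M


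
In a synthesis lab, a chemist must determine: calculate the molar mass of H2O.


M(H2O) = 2×1.008 + 1×16.0
= 2.02 + 16.0
= 18.02 g/mol

18.02 g/mol


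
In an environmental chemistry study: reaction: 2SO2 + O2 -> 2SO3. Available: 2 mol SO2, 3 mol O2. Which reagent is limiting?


Mole ratio available / coefficient:
  SO2: 2/2 = 1.000
  O2: 3/1 = 3.000
Smaller ratio is limiting.

SO2


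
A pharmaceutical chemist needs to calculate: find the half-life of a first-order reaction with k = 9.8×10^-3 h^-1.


t½ = ln2/k = 0.693147/(9.8×10^-3 h^-1)
= 70.73 h

70.73 h


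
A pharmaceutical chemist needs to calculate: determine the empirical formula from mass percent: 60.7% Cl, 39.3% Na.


Assume 100 g sample. Moles of each element:
  Cl: 60.7/35.45 = 1.712 mol
  Na: 39.3/22.99 = 1.709 mol
Divide by smallest (1.709):
  Cl: 1.712/1.709 = 1.0
  Na: 1.709/1.709 = 1.0
Empirical formula: NaCl

NaCl


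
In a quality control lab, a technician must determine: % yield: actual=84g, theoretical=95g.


% yield = actual/theoretical × 100
= 84/95 × 100
= 88.42%

88.42%


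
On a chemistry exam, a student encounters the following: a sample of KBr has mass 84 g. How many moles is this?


M(KBr) = 119.0 g/mol
n = mass/M = 84/119.0 = 0.7059 mol

0.7059 mol


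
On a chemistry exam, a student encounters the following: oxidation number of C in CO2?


x + 2(-2) = 0, so x = +4
Oxidation number: +4

+4
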